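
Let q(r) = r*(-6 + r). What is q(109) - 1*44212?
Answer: -32985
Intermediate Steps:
q(109) - 1*44212 = 109*(-6 + 109) - 1*44212 = 109*103 - 44212 = 11227 - 44212 = -32985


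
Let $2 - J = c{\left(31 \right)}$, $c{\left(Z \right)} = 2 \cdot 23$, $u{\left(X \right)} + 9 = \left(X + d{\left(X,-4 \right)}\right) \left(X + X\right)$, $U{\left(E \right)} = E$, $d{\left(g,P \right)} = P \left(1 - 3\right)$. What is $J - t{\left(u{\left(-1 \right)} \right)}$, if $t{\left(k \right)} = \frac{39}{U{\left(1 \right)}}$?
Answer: $-83$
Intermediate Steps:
$d{\left(g,P \right)} = - 2 P$ ($d{\left(g,P \right)} = P \left(-2\right) = - 2 P$)
$u{\left(X \right)} = -9 + 2 X \left(8 + X\right)$ ($u{\left(X \right)} = -9 + \left(X - -8\right) \left(X + X\right) = -9 + \left(X + 8\right) 2 X = -9 + \left(8 + X\right) 2 X = -9 + 2 X \left(8 + X\right)$)
$c{\left(Z \right)} = 46$
$t{\left(k \right)} = 39$ ($t{\left(k \right)} = \frac{39}{1} = 39 \cdot 1 = 39$)
$J = -44$ ($J = 2 - 46 = -44$)
$J - t{\left(u{\left(-1 \right)} \right)} = -44 - 39 = -83$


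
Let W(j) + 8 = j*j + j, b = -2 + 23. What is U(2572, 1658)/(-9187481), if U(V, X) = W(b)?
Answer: -454/9187481 ≈ -4.9415e-5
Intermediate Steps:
b = 21
W(j) = -8 + j + j**2 (W(j) = -8 + (j*j + j) = -8 + (j**2 + j) = -8 + (j + j**2) = -8 + j + j**2)
U(V, X) = 454 (U(V, X) = -8 + 21 + 21**2 = -8 + 21 + 441 = 454)
U(2572, 1658)/(-9187481) = 454/(-9187481) = 454*(-1/9187481) = -454/9187481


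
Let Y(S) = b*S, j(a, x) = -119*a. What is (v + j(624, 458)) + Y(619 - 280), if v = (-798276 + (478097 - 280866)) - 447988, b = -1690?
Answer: -1696199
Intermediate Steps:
Y(S) = -1690*S
v = -1049033 (v = (-798276 + 197231) - 447988 = -601045 - 447988 = -1049033)
(v + j(624, 458)) + Y(619 - 280) = (-1049033 - 119*624) - 1690*(619 - 280) = (-1049033 - 74256) - 1690*339 = -1123289 - 572910 = -1696199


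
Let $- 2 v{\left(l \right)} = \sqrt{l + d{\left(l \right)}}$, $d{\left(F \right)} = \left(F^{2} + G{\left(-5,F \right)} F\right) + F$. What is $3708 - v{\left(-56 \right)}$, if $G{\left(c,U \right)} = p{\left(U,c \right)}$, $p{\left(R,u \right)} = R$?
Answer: $3708 + 2 \sqrt{385} \approx 3747.2$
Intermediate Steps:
$G{\left(c,U \right)} = U$
$d{\left(F \right)} = F + 2 F^{2}$ ($d{\left(F \right)} = \left(F^{2} + F F\right) + F = \left(F^{2} + F^{2}\right) + F = 2 F^{2} + F = F + 2 F^{2}$)
$v{\left(l \right)} = - \frac{\sqrt{l + l \left(1 + 2 l\right)}}{2}$
$3708 - v{\left(-56 \right)} = 3708 - - \frac{\sqrt{2} \sqrt{- 56 \left(1 - 56\right)}}{2} = 3708 - - \frac{\sqrt{2} \sqrt{\left(-56\right) \left(-55\right)}}{2} = 3708 - - \frac{\sqrt{2} \sqrt{3080}}{2} = 3708 - - \frac{\sqrt{2} \cdot 2 \sqrt{770}}{2} = 3708 - - 2 \sqrt{385} = 3708 + 2 \sqrt{385}$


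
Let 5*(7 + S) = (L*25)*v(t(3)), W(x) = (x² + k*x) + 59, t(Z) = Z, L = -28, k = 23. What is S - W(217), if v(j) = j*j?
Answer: -53406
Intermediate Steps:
v(j) = j²
W(x) = 59 + x² + 23*x (W(x) = (x² + 23*x) + 59 = 59 + x² + 23*x)
S = -1267 (S = -7 + (-28*25*3²)/5 = -7 + (-700*9)/5 = -7 + (⅕)*(-6300) = -7 - 1260 = -1267)
S - W(217) = -1267 - (59 + 217² + 23*217) = -1267 - (59 + 47089 + 4991) = -1267 - 1*52139 = -1267 - 52139 = -53406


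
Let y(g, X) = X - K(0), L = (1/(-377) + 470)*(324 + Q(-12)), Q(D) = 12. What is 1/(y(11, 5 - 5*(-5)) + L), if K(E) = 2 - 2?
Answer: 377/59546814 ≈ 6.3312e-6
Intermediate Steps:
K(E) = 0
L = 59535504/377 (L = (1/(-377) + 470)*(324 + 12) = (-1/377 + 470)*336 = (177189/377)*336 = 59535504/377 ≈ 1.5792e+5)
y(g, X) = X (y(g, X) = X - 1*0 = X + 0 = X)
1/(y(11, 5 - 5*(-5)) + L) = 1/((5 - 5*(-5)) + 59535504/377) = 1/((5 + 25) + 59535504/377) = 1/(30 + 59535504/377) = 1/(59546814/377) = 377/59546814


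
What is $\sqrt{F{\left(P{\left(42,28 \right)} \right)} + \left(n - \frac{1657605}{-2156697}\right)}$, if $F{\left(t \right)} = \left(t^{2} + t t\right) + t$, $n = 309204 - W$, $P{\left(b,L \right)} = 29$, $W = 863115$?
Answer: $\frac{i \sqrt{285385272192533235}}{718899} \approx 743.1 i$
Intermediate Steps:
$n = -553911$ ($n = 309204 - 863115 = -553911$)
$F{\left(t \right)} = t + 2 t^{2}$ ($F{\left(t \right)} = \left(t^{2} + t^{2}\right) + t = 2 t^{2} + t = t + 2 t^{2}$)
$\sqrt{F{\left(P{\left(42,28 \right)} \right)} + \left(n - \frac{1657605}{-2156697}\right)} = \sqrt{29 \left(1 + 2 \cdot 29\right) - \left(553911 + \frac{1657605}{-2156697}\right)} = \sqrt{29 \left(1 + 58\right) - \left(553911 + 1657605 \left(- \frac{1}{2156697}\right)\right)} = \sqrt{29 \cdot 59 - \frac{398205511454}{718899}} = \sqrt{1711 + \left(-553911 + \frac{552535}{718899}\right)} = \sqrt{1711 - \frac{398205511454}{718899}} = \sqrt{- \frac{396975475265}{718899}} = \frac{i \sqrt{285385272192533235}}{718899}$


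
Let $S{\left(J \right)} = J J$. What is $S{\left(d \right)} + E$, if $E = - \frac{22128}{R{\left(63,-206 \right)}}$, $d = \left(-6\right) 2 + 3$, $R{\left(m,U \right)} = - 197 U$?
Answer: $\frac{1632507}{20291} \approx 80.455$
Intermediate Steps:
$d = -9$ ($d = -12 + 3 = -9$)
$S{\left(J \right)} = J^{2}$
$E = - \frac{11064}{20291}$ ($E = - \frac{22128}{\left(-197\right) \left(-206\right)} = - \frac{22128}{40582} = \left(-22128\right) \frac{1}{40582} = - \frac{11064}{20291} \approx -0.54527$)
$S{\left(d \right)} + E = \left(-9\right)^{2} - \frac{11064}{20291} = 81 - \frac{11064}{20291} = \frac{1632507}{20291}$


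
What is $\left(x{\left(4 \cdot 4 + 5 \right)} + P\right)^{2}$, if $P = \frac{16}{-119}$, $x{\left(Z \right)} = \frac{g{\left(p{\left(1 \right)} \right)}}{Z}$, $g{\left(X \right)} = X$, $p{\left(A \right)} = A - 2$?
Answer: $\frac{4225}{127449} \approx 0.03315$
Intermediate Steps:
$p{\left(A \right)} = -2 + A$
$x{\left(Z \right)} = - \frac{1}{Z}$ ($x{\left(Z \right)} = \frac{-2 + 1}{Z} = - \frac{1}{Z}$)
$P = - \frac{16}{119}$ ($P = 16 \left(- \frac{1}{119}\right) = - \frac{16}{119} \approx -0.13445$)
$\left(x{\left(4 \cdot 4 + 5 \right)} + P\right)^{2} = \left(- \frac{1}{4 \cdot 4 + 5} - \frac{16}{119}\right)^{2} = \left(- \frac{1}{16 + 5} - \frac{16}{119}\right)^{2} = \left(- \frac{1}{21} - \frac{16}{119}\right)^{2} = \left(- \frac{65}{357}\right)^{2} = \frac{4225}{127449}$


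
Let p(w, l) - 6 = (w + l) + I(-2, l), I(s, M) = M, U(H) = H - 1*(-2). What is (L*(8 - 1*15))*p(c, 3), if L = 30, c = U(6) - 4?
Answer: -3360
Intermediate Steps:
U(H) = 2 + H (U(H) = H + 2 = 2 + H)
c = 4 (c = (2 + 6) - 4 = 8 - 4 = 4)
p(w, l) = 6 + w + 2*l (p(w, l) = 6 + ((w + l) + l) = 6 + ((l + w) + l) = 6 + (w + 2*l) = 6 + w + 2*l)
(L*(8 - 1*15))*p(c, 3) = (30*(8 - 1*15))*(6 + 4 + 2*3) = (30*(8 - 15))*(6 + 4 + 6) = (30*(-7))*16 = -210*16 = -3360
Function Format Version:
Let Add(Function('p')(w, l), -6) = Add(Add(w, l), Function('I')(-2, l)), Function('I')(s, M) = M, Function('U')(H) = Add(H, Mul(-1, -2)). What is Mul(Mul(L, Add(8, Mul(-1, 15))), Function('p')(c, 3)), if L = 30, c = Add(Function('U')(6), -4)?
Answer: -3360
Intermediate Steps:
Function('U')(H) = Add(2, H) (Function('U')(H) = Add(H, 2) = Add(2, H))
c = 4 (c = Add(Add(2, 6), -4) = Add(8, -4) = 4)
Function('p')(w, l) = Add(6, w, Mul(2, l)) (Function('p')(w, l) = Add(6, Add(Add(w, l), l)) = Add(6, Add(Add(l, w), l)) = Add(6, Add(w, Mul(2, l))) = Add(6, w, Mul(2, l)))
Mul(Mul(L, Add(8, Mul(-1, 15))), Function('p')(c, 3)) = Mul(Mul(30, Add(8, Mul(-1, 15))), Add(6, 4, Mul(2, 3))) = Mul(Mul(30, Add(8, -15)), Add(6, 4, 6)) = Mul(Mul(30, -7), 16) = Mul(-210, 16) = -3360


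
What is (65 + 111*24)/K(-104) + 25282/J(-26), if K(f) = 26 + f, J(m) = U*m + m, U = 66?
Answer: -258689/5226 ≈ -49.500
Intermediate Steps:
J(m) = 67*m (J(m) = 66*m + m = 67*m)
(65 + 111*24)/K(-104) + 25282/J(-26) = (65 + 111*24)/(26 - 104) + 25282/((67*(-26))) = (65 + 2664)/(-78) + 25282/(-1742) = 2729*(-1/78) + 25282*(-1/1742) = -2729/78 - 12641/871 = -258689/5226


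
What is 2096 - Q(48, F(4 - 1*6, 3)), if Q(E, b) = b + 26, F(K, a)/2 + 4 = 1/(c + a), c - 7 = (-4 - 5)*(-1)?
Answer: 39480/19 ≈ 2077.9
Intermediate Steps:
c = 16 (c = 7 + (-4 - 5)*(-1) = 7 - 9*(-1) = 7 + 9 = 16)
F(K, a) = -8 + 2/(16 + a)
Q(E, b) = 26 + b
2096 - Q(48, F(4 - 1*6, 3)) = 2096 - (26 + 2*(-63 - 4*3)/(16 + 3)) = 2096 - (26 + 2*(-63 - 12)/19) = 2096 - (26 + 2*(1/19)*(-75)) = 2096 - (26 - 150/19) = 2096 - 1*344/19 = 2096 - 344/19 = 39480/19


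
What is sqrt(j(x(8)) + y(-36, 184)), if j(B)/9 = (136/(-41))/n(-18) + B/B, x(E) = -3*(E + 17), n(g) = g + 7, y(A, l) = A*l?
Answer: 3*I*sqrt(149438399)/451 ≈ 81.316*I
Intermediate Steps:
n(g) = 7 + g
x(E) = -51 - 3*E (x(E) = -3*(17 + E) = -51 - 3*E)
j(B) = 5283/451 (j(B) = 9*((136/(-41))/(7 - 18) + B/B) = 9*((136*(-1/41))/(-11) + 1) = 9*(-136/41*(-1/11) + 1) = 9*(136/451 + 1) = 9*(587/451) = 5283/451)
sqrt(j(x(8)) + y(-36, 184)) = sqrt(5283/451 - 36*184) = sqrt(5283/451 - 6624) = sqrt(-2982141/451) = 3*I*sqrt(149438399)/451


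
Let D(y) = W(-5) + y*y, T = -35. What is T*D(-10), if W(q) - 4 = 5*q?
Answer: -2765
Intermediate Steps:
W(q) = 4 + 5*q
D(y) = -21 + y² (D(y) = (4 + 5*(-5)) + y*y = (4 - 25) + y² = -21 + y²)
T*D(-10) = -35*(-21 + (-10)²) = -35*(-21 + 100) = -35*79 = -2765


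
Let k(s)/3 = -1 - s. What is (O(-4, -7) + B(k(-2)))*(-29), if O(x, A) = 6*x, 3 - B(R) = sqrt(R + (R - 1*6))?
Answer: 609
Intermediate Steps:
k(s) = -3 - 3*s (k(s) = 3*(-1 - s) = -3 - 3*s)
B(R) = 3 - sqrt(-6 + 2*R) (B(R) = 3 - sqrt(R + (R - 1*6)) = 3 - sqrt(R + (R - 6)) = 3 - sqrt(R + (-6 + R)) = 3 - sqrt(-6 + 2*R))
(O(-4, -7) + B(k(-2)))*(-29) = (6*(-4) + (3 - sqrt(-6 + 2*(-3 - 3*(-2)))))*(-29) = (-24 + (3 - sqrt(-6 + 2*(-3 + 6))))*(-29) = (-24 + (3 - sqrt(-6 + 2*3)))*(-29) = (-24 + (3 - sqrt(-6 + 6)))*(-29) = (-24 + (3 - sqrt(0)))*(-29) = (-24 + (3 - 1*0))*(-29) = (-24 + (3 + 0))*(-29) = (-24 + 3)*(-29) = -21*(-29) = 609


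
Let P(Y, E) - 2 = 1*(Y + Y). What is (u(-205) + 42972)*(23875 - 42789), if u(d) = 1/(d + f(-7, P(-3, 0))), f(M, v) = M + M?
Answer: -177997138438/219 ≈ -8.1277e+8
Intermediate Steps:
P(Y, E) = 2 + 2*Y (P(Y, E) = 2 + 1*(Y + Y) = 2 + 1*(2*Y) = 2 + 2*Y)
f(M, v) = 2*M
u(d) = 1/(-14 + d) (u(d) = 1/(d + 2*(-7)) = 1/(d - 14) = 1/(-14 + d))
(u(-205) + 42972)*(23875 - 42789) = (1/(-14 - 205) + 42972)*(23875 - 42789) = (1/(-219) + 42972)*(-18914) = (-1/219 + 42972)*(-18914) = (9410867/219)*(-18914) = -177997138438/219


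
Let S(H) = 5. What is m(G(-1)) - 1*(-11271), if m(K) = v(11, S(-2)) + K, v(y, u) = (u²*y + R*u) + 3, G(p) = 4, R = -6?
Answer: 11523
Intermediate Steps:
v(y, u) = 3 - 6*u + y*u² (v(y, u) = (u²*y - 6*u) + 3 = (y*u² - 6*u) + 3 = (-6*u + y*u²) + 3 = 3 - 6*u + y*u²)
m(K) = 248 + K (m(K) = (3 - 6*5 + 11*5²) + K = (3 - 30 + 11*25) + K = (3 - 30 + 275) + K = 248 + K)
m(G(-1)) - 1*(-11271) = (248 + 4) - 1*(-11271) = 252 + 11271 = 11523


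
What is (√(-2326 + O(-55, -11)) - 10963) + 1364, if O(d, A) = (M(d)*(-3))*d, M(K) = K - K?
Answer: -9599 + I*√2326 ≈ -9599.0 + 48.229*I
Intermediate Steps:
M(K) = 0
O(d, A) = 0 (O(d, A) = (0*(-3))*d = 0*d = 0)
(√(-2326 + O(-55, -11)) - 10963) + 1364 = (√(-2326 + 0) - 10963) + 1364 = (√(-2326) - 10963) + 1364 = (I*√2326 - 10963) + 1364 = (-10963 + I*√2326) + 1364 = -9599 + I*√2326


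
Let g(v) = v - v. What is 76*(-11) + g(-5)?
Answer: -836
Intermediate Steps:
g(v) = 0
76*(-11) + g(-5) = 76*(-11) + 0 = -836 + 0 = -836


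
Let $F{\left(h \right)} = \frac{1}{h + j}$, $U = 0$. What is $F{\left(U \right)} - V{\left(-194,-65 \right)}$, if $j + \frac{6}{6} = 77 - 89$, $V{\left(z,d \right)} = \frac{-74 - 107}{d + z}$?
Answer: $- \frac{2612}{3367} \approx -0.77576$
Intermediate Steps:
$V{\left(z,d \right)} = - \frac{181}{d + z}$
$j = -13$ ($j = -1 + \left(77 - 89\right) = -1 - 12 = -13$)
$F{\left(h \right)} = \frac{1}{-13 + h}$ ($F{\left(h \right)} = \frac{1}{h - 13} = \frac{1}{-13 + h}$)
$F{\left(U \right)} - V{\left(-194,-65 \right)} = \frac{1}{-13 + 0} - - \frac{181}{-65 - 194} = \frac{1}{-13} - - \frac{181}{-259} = - \frac{1}{13} - \left(-181\right) \left(- \frac{1}{259}\right) = - \frac{1}{13} - \frac{181}{259} = - \frac{2612}{3367}$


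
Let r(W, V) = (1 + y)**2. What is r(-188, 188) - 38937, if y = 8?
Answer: -38856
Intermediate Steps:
r(W, V) = 81 (r(W, V) = (1 + 8)**2 = 9**2 = 81)
r(-188, 188) - 38937 = 81 - 38937 = -38856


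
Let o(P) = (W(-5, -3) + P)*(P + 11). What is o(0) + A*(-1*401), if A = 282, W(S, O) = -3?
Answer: -113115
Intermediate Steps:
o(P) = (-3 + P)*(11 + P) (o(P) = (-3 + P)*(P + 11) = (-3 + P)*(11 + P))
o(0) + A*(-1*401) = (-33 + 0**2 + 8*0) + 282*(-1*401) = (-33 + 0 + 0) + 282*(-401) = -33 - 113082 = -113115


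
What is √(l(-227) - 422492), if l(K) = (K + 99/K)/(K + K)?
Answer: 3*I*√2418951606/227 ≈ 649.99*I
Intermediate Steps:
l(K) = (K + 99/K)/(2*K) (l(K) = (K + 99/K)/((2*K)) = (K + 99/K)*(1/(2*K)) = (K + 99/K)/(2*K))
√(l(-227) - 422492) = √((½)*(99 + (-227)²)/(-227)² - 422492) = √((½)*(1/51529)*(99 + 51529) - 422492) = √((½)*(1/51529)*51628 - 422492) = √(25814/51529 - 422492) = √(-21770564454/51529) = 3*I*√2418951606/227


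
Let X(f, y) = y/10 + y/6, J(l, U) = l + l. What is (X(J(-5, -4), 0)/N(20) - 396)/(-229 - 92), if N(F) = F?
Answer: 132/107 ≈ 1.2336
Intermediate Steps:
J(l, U) = 2*l
X(f, y) = 4*y/15 (X(f, y) = y*(⅒) + y*(⅙) = y/10 + y/6 = 4*y/15)
(X(J(-5, -4), 0)/N(20) - 396)/(-229 - 92) = (((4/15)*0)/20 - 396)/(-229 - 92) = (0*(1/20) - 396)/(-321) = (0 - 396)*(-1/321) = -396*(-1/321) = 132/107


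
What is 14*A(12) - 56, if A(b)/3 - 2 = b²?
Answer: 6076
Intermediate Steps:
A(b) = 6 + 3*b²
14*A(12) - 56 = 14*(6 + 3*12²) - 56 = 14*(6 + 3*144) - 56 = 14*(6 + 432) - 56 = 14*438 - 56 = 6132 - 56 = 6076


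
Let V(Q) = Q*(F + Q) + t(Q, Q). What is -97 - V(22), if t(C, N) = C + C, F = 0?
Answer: -625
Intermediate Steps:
t(C, N) = 2*C
V(Q) = Q**2 + 2*Q (V(Q) = Q*(0 + Q) + 2*Q = Q*Q + 2*Q = Q**2 + 2*Q)
-97 - V(22) = -97 - 22*(2 + 22) = -97 - 22*24 = -97 - 1*528 = -97 - 528 = -625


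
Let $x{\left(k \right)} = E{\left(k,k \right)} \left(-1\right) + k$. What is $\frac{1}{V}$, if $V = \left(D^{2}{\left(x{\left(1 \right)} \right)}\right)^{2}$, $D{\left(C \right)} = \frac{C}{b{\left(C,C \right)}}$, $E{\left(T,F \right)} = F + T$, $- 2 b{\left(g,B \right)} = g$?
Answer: $\frac{1}{16} \approx 0.0625$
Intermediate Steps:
$b{\left(g,B \right)} = - \frac{g}{2}$
$x{\left(k \right)} = - k$ ($x{\left(k \right)} = \left(k + k\right) \left(-1\right) + k = 2 k \left(-1\right) + k = - 2 k + k = - k$)
$D{\left(C \right)} = -2$ ($D{\left(C \right)} = \frac{C}{\left(- \frac{1}{2}\right) C} = C \left(- \frac{2}{C}\right) = -2$)
$V = 16$ ($V = \left(\left(-2\right)^{2}\right)^{2} = 4^{2} = 16$)
$\frac{1}{V} = \frac{1}{16}$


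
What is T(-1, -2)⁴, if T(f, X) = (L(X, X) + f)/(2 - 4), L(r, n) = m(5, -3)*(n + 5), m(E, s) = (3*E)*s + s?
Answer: 442050625/16 ≈ 2.7628e+7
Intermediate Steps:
m(E, s) = s + 3*E*s (m(E, s) = 3*E*s + s = s + 3*E*s)
L(r, n) = -240 - 48*n (L(r, n) = (-3*(1 + 3*5))*(n + 5) = (-3*(1 + 15))*(5 + n) = (-3*16)*(5 + n) = -48*(5 + n) = -240 - 48*n)
T(f, X) = 120 + 24*X - f/2 (T(f, X) = ((-240 - 48*X) + f)/(2 - 4) = (-240 + f - 48*X)/(-2) = (-240 + f - 48*X)*(-½) = 120 + 24*X - f/2)
T(-1, -2)⁴ = (120 + 24*(-2) - ½*(-1))⁴ = (120 - 48 + ½)⁴ = (145/2)⁴ = 442050625/16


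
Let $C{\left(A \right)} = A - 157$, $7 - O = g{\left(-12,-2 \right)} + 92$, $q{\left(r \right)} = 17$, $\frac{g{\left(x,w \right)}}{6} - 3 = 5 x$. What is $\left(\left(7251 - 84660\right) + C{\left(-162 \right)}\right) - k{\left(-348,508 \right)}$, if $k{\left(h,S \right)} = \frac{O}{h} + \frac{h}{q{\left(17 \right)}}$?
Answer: $- \frac{459713375}{5916} \approx -77707.0$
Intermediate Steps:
$g{\left(x,w \right)} = 18 + 30 x$ ($g{\left(x,w \right)} = 18 + 6 \cdot 5 x = 18 + 30 x$)
$O = 257$ ($O = 7 - \left(\left(18 + 30 \left(-12\right)\right) + 92\right) = 7 - \left(\left(18 - 360\right) + 92\right) = 7 - \left(-342 + 92\right) = 7 - -250 = 7 + 250 = 257$)
$C{\left(A \right)} = -157 + A$ ($C{\left(A \right)} = A - 157 = -157 + A$)
$k{\left(h,S \right)} = \frac{257}{h} + \frac{h}{17}$
$\left(\left(7251 - 84660\right) + C{\left(-162 \right)}\right) - k{\left(-348,508 \right)} = \left(\left(7251 - 84660\right) - 319\right) - \left(\frac{257}{-348} + \frac{1}{17} \left(-348\right)\right) = \left(-77409 - 319\right) - \left(257 \left(- \frac{1}{348}\right) - \frac{348}{17}\right) = -77728 - \left(- \frac{257}{348} - \frac{348}{17}\right) = -77728 - - \frac{125473}{5916} = -77728 + \frac{125473}{5916} = - \frac{459713375}{5916}$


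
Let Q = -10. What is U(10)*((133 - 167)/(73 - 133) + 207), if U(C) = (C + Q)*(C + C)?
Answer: 0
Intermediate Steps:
U(C) = 2*C*(-10 + C) (U(C) = (C - 10)*(C + C) = (-10 + C)*(2*C) = 2*C*(-10 + C))
U(10)*((133 - 167)/(73 - 133) + 207) = (2*10*(-10 + 10))*((133 - 167)/(73 - 133) + 207) = (2*10*0)*(-34/(-60) + 207) = 0*(-34*(-1/60) + 207) = 0*(17/30 + 207) = 0*(6227/30) = 0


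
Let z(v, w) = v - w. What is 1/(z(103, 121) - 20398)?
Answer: -1/20416 ≈ -4.8981e-5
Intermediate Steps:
1/(z(103, 121) - 20398) = 1/((103 - 1*121) - 20398) = 1/((103 - 121) - 20398) = 1/(-18 - 20398) = 1/(-20416) = -1/20416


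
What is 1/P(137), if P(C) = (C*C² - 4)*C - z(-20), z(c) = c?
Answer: 1/352274833 ≈ 2.8387e-9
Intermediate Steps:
P(C) = 20 + C*(-4 + C³) (P(C) = (C*C² - 4)*C - 1*(-20) = (C³ - 4)*C + 20 = (-4 + C³)*C + 20 = C*(-4 + C³) + 20 = 20 + C*(-4 + C³))
1/P(137) = 1/(20 + 137⁴ - 4*137) = 1/(20 + 352275361 - 548) = 1/352274833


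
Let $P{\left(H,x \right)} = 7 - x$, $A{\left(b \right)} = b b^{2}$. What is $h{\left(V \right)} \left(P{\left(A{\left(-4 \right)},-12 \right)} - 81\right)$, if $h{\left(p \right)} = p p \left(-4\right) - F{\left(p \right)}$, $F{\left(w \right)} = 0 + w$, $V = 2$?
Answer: $1116$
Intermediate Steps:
$F{\left(w \right)} = w$
$A{\left(b \right)} = b^{3}$
$h{\left(p \right)} = - p - 4 p^{2}$ ($h{\left(p \right)} = p p \left(-4\right) - p = p^{2} \left(-4\right) - p = - 4 p^{2} - p = - p - 4 p^{2}$)
$h{\left(V \right)} \left(P{\left(A{\left(-4 \right)},-12 \right)} - 81\right) = 2 \left(-1 - 8\right) \left(\left(7 - -12\right) - 81\right) = 2 \left(-1 - 8\right) \left(\left(7 + 12\right) - 81\right) = 2 \left(-9\right) \left(19 - 81\right) = \left(-18\right) \left(-62\right) = 1116$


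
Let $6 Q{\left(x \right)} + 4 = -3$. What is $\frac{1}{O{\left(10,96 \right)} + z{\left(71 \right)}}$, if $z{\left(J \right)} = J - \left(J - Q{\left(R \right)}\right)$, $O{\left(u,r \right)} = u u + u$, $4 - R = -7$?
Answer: $\frac{6}{653} \approx 0.0091884$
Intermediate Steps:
$R = 11$ ($R = 4 - -7 = 4 + 7 = 11$)
$O{\left(u,r \right)} = u + u^{2}$ ($O{\left(u,r \right)} = u^{2} + u = u + u^{2}$)
$Q{\left(x \right)} = - \frac{7}{6}$ ($Q{\left(x \right)} = - \frac{2}{3} + \frac{1}{6} \left(-3\right) = - \frac{2}{3} - \frac{1}{2} = - \frac{7}{6}$)
$z{\left(J \right)} = - \frac{7}{6}$ ($z{\left(J \right)} = J - \left(\frac{7}{6} + J\right) = - \frac{7}{6}$)
$\frac{1}{O{\left(10,96 \right)} + z{\left(71 \right)}} = \frac{1}{10 \left(1 + 10\right) - \frac{7}{6}} = \frac{1}{10 \cdot 11 - \frac{7}{6}} = \frac{1}{110 - \frac{7}{6}} = \frac{1}{\frac{653}{6}} = \frac{6}{653}$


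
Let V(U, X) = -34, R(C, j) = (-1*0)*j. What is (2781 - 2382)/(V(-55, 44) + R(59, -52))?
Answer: -399/34 ≈ -11.735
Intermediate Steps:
R(C, j) = 0 (R(C, j) = 0*j = 0)
(2781 - 2382)/(V(-55, 44) + R(59, -52)) = (2781 - 2382)/(-34 + 0) = 399/(-34) = 399*(-1/34) = -399/34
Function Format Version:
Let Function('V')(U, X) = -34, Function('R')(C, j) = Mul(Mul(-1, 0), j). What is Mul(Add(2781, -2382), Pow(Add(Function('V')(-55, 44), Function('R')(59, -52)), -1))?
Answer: Rational(-399, 34) ≈ -11.735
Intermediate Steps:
Function('R')(C, j) = 0 (Function('R')(C, j) = Mul(0, j) = 0)
Mul(Add(2781, -2382), Pow(Add(Function('V')(-55, 44), Function('R')(59, -52)), -1)) = Mul(Add(2781, -2382), Pow(Add(-34, 0), -1)) = Mul(399, Pow(-34, -1)) = Mul(399, Rational(-1, 34)) = Rational(-399, 34)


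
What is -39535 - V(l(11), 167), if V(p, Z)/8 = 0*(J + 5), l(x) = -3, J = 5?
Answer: -39535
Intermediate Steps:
V(p, Z) = 0 (V(p, Z) = 8*(0*(5 + 5)) = 8*(0*10) = 8*0 = 0)
-39535 - V(l(11), 167) = -39535 - 1*0 = -39535 + 0 = -39535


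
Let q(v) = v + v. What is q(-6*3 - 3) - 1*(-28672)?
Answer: 28630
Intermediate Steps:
q(v) = 2*v
q(-6*3 - 3) - 1*(-28672) = 2*(-6*3 - 3) - 1*(-28672) = 2*(-18 - 3) + 28672 = 2*(-21) + 28672 = -42 + 28672 = 28630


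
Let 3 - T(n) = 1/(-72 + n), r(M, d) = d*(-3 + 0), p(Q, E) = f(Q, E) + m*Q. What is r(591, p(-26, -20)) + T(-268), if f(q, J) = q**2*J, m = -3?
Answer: 13711861/340 ≈ 40329.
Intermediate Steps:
f(q, J) = J*q**2
p(Q, E) = -3*Q + E*Q**2 (p(Q, E) = E*Q**2 - 3*Q = -3*Q + E*Q**2)
r(M, d) = -3*d (r(M, d) = d*(-3) = -3*d)
T(n) = 3 - 1/(-72 + n)
r(591, p(-26, -20)) + T(-268) = -(-78)*(-3 - 20*(-26)) + (-217 + 3*(-268))/(-72 - 268) = -(-78)*(-3 + 520) + (-217 - 804)/(-340) = -(-78)*517 - 1/340*(-1021) = -3*(-13442) + 1021/340 = 40326 + 1021/340 = 13711861/340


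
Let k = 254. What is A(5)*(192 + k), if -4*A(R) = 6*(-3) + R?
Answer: 2899/2 ≈ 1449.5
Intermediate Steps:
A(R) = 9/2 - R/4 (A(R) = -(6*(-3) + R)/4 = -(-18 + R)/4 = 9/2 - R/4)
A(5)*(192 + k) = (9/2 - ¼*5)*(192 + 254) = (9/2 - 5/4)*446 = (13/4)*446 = 2899/2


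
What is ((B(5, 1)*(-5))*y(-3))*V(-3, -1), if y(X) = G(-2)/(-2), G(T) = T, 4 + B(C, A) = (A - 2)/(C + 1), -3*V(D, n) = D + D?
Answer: 125/3 ≈ 41.667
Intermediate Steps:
V(D, n) = -2*D/3 (V(D, n) = -(D + D)/3 = -2*D/3)
B(C, A) = -4 + (-2 + A)/(1 + C) (B(C, A) = -4 + (A - 2)/(C + 1) = -4 + (-2 + A)/(1 + C))
y(X) = 1 (y(X) = -2/(-2) = -2*(-½) = 1)
((B(5, 1)*(-5))*y(-3))*V(-3, -1) = ((((-6 + 1 - 4*5)/(1 + 5))*(-5))*1)*(-⅔*(-3)) = ((((-6 + 1 - 20)/6)*(-5))*1)*2 = ((((⅙)*(-25))*(-5))*1)*2 = (-25/6*(-5)*1)*2 = ((125/6)*1)*2 = (125/6)*2 = 125/3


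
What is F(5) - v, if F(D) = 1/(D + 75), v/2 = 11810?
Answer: -1889599/80 ≈ -23620.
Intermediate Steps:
v = 23620 (v = 2*11810 = 23620)
F(D) = 1/(75 + D)
F(5) - v = 1/(75 + 5) - 1*23620 = 1/80 - 23620 = -1889599/80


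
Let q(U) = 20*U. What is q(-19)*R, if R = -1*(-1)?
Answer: -380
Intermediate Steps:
R = 1
q(-19)*R = (20*(-19))*1 = -380*1 = -380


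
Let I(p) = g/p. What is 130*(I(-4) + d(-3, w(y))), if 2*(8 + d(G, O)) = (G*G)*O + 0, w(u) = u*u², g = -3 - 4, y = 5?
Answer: 144625/2 ≈ 72313.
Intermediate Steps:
g = -7
w(u) = u³
d(G, O) = -8 + O*G²/2 (d(G, O) = -8 + ((G*G)*O + 0)/2 = -8 + (G²*O + 0)/2 = -8 + (O*G² + 0)/2 = -8 + (O*G²)/2 = -8 + O*G²/2)
I(p) = -7/p
130*(I(-4) + d(-3, w(y))) = 130*(-7/(-4) + (-8 + (½)*5³*(-3)²)) = 130*(-7*(-¼) + (-8 + (½)*125*9)) = 130*(7/4 + (-8 + 1125/2)) = 130*(7/4 + 1109/2) = 130*(2225/4) = 144625/2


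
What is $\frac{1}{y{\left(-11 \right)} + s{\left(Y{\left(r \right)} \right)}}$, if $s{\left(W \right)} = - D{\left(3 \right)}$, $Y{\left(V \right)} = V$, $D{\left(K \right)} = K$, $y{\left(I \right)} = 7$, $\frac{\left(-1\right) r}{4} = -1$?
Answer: $\frac{1}{4} \approx 0.25$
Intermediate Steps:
$r = 4$ ($r = \left(-4\right) \left(-1\right) = 4$)
$s{\left(W \right)} = -3$ ($s{\left(W \right)} = \left(-1\right) 3 = -3$)
$\frac{1}{y{\left(-11 \right)} + s{\left(Y{\left(r \right)} \right)}} = \frac{1}{7 - 3} = \frac{1}{4}$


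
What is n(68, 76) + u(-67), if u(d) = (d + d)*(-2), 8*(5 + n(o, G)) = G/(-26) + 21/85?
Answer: 2321963/8840 ≈ 262.67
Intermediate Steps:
n(o, G) = -3379/680 - G/208 (n(o, G) = -5 + (G/(-26) + 21/85)/8 = -5 + (G*(-1/26) + 21*(1/85))/8 = -5 + (-G/26 + 21/85)/8 = -5 + (21/85 - G/26)/8 = -5 + (21/680 - G/208) = -3379/680 - G/208)
u(d) = -4*d (u(d) = (2*d)*(-2) = -4*d)
n(68, 76) + u(-67) = (-3379/680 - 1/208*76) - 4*(-67) = (-3379/680 - 19/52) + 268 = -47157/8840 + 268 = 2321963/8840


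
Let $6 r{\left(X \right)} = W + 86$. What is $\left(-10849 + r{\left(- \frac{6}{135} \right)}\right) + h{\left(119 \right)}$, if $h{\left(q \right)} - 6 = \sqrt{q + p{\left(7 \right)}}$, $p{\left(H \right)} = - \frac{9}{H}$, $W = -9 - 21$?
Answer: $- \frac{32501}{3} + \frac{2 \sqrt{1442}}{7} \approx -10823.0$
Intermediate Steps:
$W = -30$
$r{\left(X \right)} = \frac{28}{3}$ ($r{\left(X \right)} = \frac{-30 + 86}{6} = \frac{1}{6} \cdot 56 = \frac{28}{3}$)
$h{\left(q \right)} = 6 + \sqrt{- \frac{9}{7} + q}$ ($h{\left(q \right)} = 6 + \sqrt{q - \frac{9}{7}} = 6 + \sqrt{- \frac{9}{7} + q}$)
$\left(-10849 + r{\left(- \frac{6}{135} \right)}\right) + h{\left(119 \right)} = \left(-10849 + \frac{28}{3}\right) + \left(6 + \frac{\sqrt{-63 + 49 \cdot 119}}{7}\right) = - \frac{32519}{3} + \left(6 + \frac{\sqrt{-63 + 5831}}{7}\right) = - \frac{32519}{3} + \left(6 + \frac{\sqrt{5768}}{7}\right) = - \frac{32519}{3} + \left(6 + \frac{2 \sqrt{1442}}{7}\right) = - \frac{32501}{3} + \frac{2 \sqrt{1442}}{7}$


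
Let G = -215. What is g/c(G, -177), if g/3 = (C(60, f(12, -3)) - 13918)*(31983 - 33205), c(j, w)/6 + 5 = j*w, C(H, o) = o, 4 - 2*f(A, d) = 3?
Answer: 3401437/15220 ≈ 223.48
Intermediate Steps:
f(A, d) = ½ (f(A, d) = 2 - ½*3 = 2 - 3/2 = ½)
c(j, w) = -30 + 6*j*w (c(j, w) = -30 + 6*(j*w) = -30 + 6*j*w)
g = 51021555 (g = 3*((½ - 13918)*(31983 - 33205)) = 3*(-27835/2*(-1222)) = 3*17007185 = 51021555)
g/c(G, -177) = 51021555/(-30 + 6*(-215)*(-177)) = 51021555/(-30 + 228330) = 51021555/228300 = 51021555*(1/228300) = 3401437/15220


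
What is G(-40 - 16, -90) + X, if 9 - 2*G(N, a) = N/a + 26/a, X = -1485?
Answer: -4442/3 ≈ -1480.7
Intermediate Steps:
G(N, a) = 9/2 - 13/a - N/(2*a) (G(N, a) = 9/2 - (N/a + 26/a)/2 = 9/2 - (26/a + N/a)/2 = 9/2 + (-13/a - N/(2*a)) = 9/2 - 13/a - N/(2*a))
G(-40 - 16, -90) + X = (½)*(-26 - (-40 - 16) + 9*(-90))/(-90) - 1485 = (½)*(-1/90)*(-26 - 1*(-56) - 810) - 1485 = (½)*(-1/90)*(-26 + 56 - 810) - 1485 = (½)*(-1/90)*(-780) - 1485 = 13/3 - 1485 = -4442/3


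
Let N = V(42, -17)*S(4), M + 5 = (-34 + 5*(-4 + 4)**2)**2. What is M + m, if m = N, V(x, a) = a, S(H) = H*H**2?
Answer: 63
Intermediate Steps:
S(H) = H**3
M = 1151 (M = -5 + (-34 + 5*(-4 + 4)**2)**2 = -5 + (-34 + 5*0**2)**2 = -5 + (-34 + 5*0)**2 = -5 + (-34 + 0)**2 = -5 + (-34)**2 = -5 + 1156 = 1151)
N = -1088 (N = -17*4**3 = -17*64 = -1088)
m = -1088
M + m = 1151 - 1088 = 63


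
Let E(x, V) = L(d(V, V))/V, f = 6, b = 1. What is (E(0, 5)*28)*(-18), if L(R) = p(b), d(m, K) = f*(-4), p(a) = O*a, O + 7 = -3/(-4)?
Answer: 630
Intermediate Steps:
O = -25/4 (O = -7 - 3/(-4) = -7 - 3*(-¼) = -7 + ¾ = -25/4 ≈ -6.2500)
p(a) = -25*a/4
d(m, K) = -24 (d(m, K) = 6*(-4) = -24)
L(R) = -25/4 (L(R) = -25/4*1 = -25/4)
E(x, V) = -25/(4*V)
(E(0, 5)*28)*(-18) = (-25/4/5*28)*(-18) = (-25/4*⅕*28)*(-18) = -5/4*28*(-18) = -35*(-18) = 630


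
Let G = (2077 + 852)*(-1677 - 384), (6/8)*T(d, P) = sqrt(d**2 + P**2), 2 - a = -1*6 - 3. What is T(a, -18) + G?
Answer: -6036669 + 4*sqrt(445)/3 ≈ -6.0366e+6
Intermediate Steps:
a = 11 (a = 2 - (-1*6 - 3) = 2 - (-6 - 3) = 2 - 1*(-9) = 2 + 9 = 11)
T(d, P) = 4*sqrt(P**2 + d**2)/3 (T(d, P) = 4*sqrt(d**2 + P**2)/3 = 4*sqrt(P**2 + d**2)/3)
G = -6036669 (G = 2929*(-2061) = -6036669)
T(a, -18) + G = 4*sqrt((-18)**2 + 11**2)/3 - 6036669 = 4*sqrt(324 + 121)/3 - 6036669 = 4*sqrt(445)/3 - 6036669 = -6036669 + 4*sqrt(445)/3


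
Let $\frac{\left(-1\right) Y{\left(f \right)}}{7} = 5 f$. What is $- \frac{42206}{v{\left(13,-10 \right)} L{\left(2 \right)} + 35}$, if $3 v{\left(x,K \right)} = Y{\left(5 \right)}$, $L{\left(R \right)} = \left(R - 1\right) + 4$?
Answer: $\frac{63309}{385} \approx 164.44$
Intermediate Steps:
$L{\left(R \right)} = 3 + R$ ($L{\left(R \right)} = \left(-1 + R\right) + 4 = 3 + R$)
$Y{\left(f \right)} = - 35 f$ ($Y{\left(f \right)} = - 7 \cdot 5 f = - 35 f$)
$v{\left(x,K \right)} = - \frac{175}{3}$ ($v{\left(x,K \right)} = \frac{\left(-35\right) 5}{3} = \frac{1}{3} \left(-175\right) = - \frac{175}{3}$)
$- \frac{42206}{v{\left(13,-10 \right)} L{\left(2 \right)} + 35} = - \frac{42206}{- \frac{175 \left(3 + 2\right)}{3} + 35} = - \frac{42206}{\left(- \frac{175}{3}\right) 5 + 35} = - \frac{42206}{- \frac{875}{3} + 35} = - \frac{42206}{- \frac{770}{3}} = \left(-42206\right) \left(- \frac{3}{770}\right) = \frac{63309}{385}$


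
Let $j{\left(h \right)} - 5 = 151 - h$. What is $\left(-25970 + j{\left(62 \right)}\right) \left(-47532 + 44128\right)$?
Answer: $88081904$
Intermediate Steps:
$j{\left(h \right)} = 156 - h$ ($j{\left(h \right)} = 5 - \left(-151 + h\right) = 156 - h$)
$\left(-25970 + j{\left(62 \right)}\right) \left(-47532 + 44128\right) = \left(-25970 + \left(156 - 62\right)\right) \left(-47532 + 44128\right) = \left(-25970 + \left(156 - 62\right)\right) \left(-3404\right) = \left(-25970 + 94\right) \left(-3404\right) = \left(-25876\right) \left(-3404\right) = 88081904$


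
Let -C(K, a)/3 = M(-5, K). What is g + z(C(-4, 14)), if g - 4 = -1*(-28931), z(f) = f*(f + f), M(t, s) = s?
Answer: 29223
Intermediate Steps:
C(K, a) = -3*K
z(f) = 2*f**2 (z(f) = f*(2*f) = 2*f**2)
g = 28935 (g = 4 - 1*(-28931) = 4 + 28931 = 28935)
g + z(C(-4, 14)) = 28935 + 2*(-3*(-4))**2 = 28935 + 2*12**2 = 28935 + 2*144 = 28935 + 288 = 29223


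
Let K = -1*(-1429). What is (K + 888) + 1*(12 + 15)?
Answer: 2344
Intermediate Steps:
K = 1429
(K + 888) + 1*(12 + 15) = (1429 + 888) + 1*(12 + 15) = 2317 + 1*27 = 2317 + 27 = 2344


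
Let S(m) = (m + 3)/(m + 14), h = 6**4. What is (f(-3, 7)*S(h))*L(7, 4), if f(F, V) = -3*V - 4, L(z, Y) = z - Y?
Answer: -19485/262 ≈ -74.370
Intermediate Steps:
h = 1296
f(F, V) = -4 - 3*V
S(m) = (3 + m)/(14 + m)
(f(-3, 7)*S(h))*L(7, 4) = ((-4 - 3*7)*((3 + 1296)/(14 + 1296)))*(7 - 1*4) = ((-4 - 21)*(1299/1310))*(7 - 4) = -5*1299/262*3 = -25*1299/1310*3 = -6495/262*3 = -19485/262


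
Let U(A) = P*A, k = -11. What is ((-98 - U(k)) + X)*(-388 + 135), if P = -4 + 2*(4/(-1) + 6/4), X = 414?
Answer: -54901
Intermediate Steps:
P = -9 (P = -4 + 2*(4*(-1) + 6*(¼)) = -4 + 2*(-4 + 3/2) = -4 + 2*(-5/2) = -4 - 5 = -9)
U(A) = -9*A
((-98 - U(k)) + X)*(-388 + 135) = ((-98 - (-9)*(-11)) + 414)*(-388 + 135) = ((-98 - 1*99) + 414)*(-253) = ((-98 - 99) + 414)*(-253) = (-197 + 414)*(-253) = 217*(-253) = -54901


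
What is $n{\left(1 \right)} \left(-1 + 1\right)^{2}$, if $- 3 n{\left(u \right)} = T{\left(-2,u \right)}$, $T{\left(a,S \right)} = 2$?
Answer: $0$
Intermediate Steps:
$n{\left(u \right)} = - \frac{2}{3}$ ($n{\left(u \right)} = \left(- \frac{1}{3}\right) 2 = - \frac{2}{3}$)
$n{\left(1 \right)} \left(-1 + 1\right)^{2} = - \frac{2 \left(-1 + 1\right)^{2}}{3} = - \frac{2 \cdot 0^{2}}{3} = \left(- \frac{2}{3}\right) 0 = 0$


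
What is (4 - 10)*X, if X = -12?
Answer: 72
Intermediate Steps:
(4 - 10)*X = (4 - 10)*(-12) = -6*(-12) = 72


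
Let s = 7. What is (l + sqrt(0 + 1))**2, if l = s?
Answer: 64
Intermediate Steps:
l = 7
(l + sqrt(0 + 1))**2 = (7 + sqrt(0 + 1))**2 = (7 + sqrt(1))**2 = (7 + 1)**2 = 8**2 = 64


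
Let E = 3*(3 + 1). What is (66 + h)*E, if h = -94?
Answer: -336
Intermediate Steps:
E = 12 (E = 3*4 = 12)
(66 + h)*E = (66 - 94)*12 = -28*12 = -336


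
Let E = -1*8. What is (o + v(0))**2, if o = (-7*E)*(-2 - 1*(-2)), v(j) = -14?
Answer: 196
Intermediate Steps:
E = -8
o = 0 (o = (-7*(-8))*(-2 - 1*(-2)) = 56*(-2 + 2) = 56*0 = 0)
(o + v(0))**2 = (0 - 14)**2 = (-14)**2 = 196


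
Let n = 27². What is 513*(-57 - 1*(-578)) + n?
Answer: 268002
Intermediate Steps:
n = 729
513*(-57 - 1*(-578)) + n = 513*(-57 - 1*(-578)) + 729 = 513*(-57 + 578) + 729 = 513*521 + 729 = 267273 + 729 = 268002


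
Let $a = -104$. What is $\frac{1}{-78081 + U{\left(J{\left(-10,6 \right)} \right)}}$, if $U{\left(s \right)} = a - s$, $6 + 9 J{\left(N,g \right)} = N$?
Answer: $- \frac{9}{703649} \approx -1.279 \cdot 10^{-5}$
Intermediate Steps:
$J{\left(N,g \right)} = - \frac{2}{3} + \frac{N}{9}$
$U{\left(s \right)} = -104 - s$
$\frac{1}{-78081 + U{\left(J{\left(-10,6 \right)} \right)}} = \frac{1}{-78081 - \left(\frac{310}{3} - \frac{10}{9}\right)} = \frac{1}{-78081 - \frac{920}{9}} = \frac{1}{- \frac{703649}{9}} = - \frac{9}{703649}$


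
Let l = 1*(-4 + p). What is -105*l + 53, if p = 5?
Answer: -52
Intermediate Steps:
l = 1 (l = 1*(-4 + 5) = 1*1 = 1)
-105*l + 53 = -105*1 + 53 = -105 + 53 = -52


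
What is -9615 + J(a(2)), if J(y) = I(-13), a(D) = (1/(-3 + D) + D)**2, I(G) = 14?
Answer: -9601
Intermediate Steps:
a(D) = (D + 1/(-3 + D))**2
J(y) = 14
-9615 + J(a(2)) = -9615 + 14 = -9601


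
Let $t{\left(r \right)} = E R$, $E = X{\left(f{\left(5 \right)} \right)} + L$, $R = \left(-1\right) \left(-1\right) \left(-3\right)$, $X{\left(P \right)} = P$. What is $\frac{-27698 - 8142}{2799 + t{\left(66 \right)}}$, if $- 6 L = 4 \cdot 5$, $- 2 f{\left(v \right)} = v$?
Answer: $- \frac{71680}{5633} \approx -12.725$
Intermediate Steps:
$f{\left(v \right)} = - \frac{v}{2}$
$L = - \frac{10}{3}$ ($L = - \frac{4 \cdot 5}{6} = \left(- \frac{1}{6}\right) 20 = - \frac{10}{3} \approx -3.3333$)
$R = -3$ ($R = 1 \left(-3\right) = -3$)
$E = - \frac{35}{6}$ ($E = \left(- \frac{1}{2}\right) 5 - \frac{10}{3} = - \frac{5}{2} - \frac{10}{3} = - \frac{35}{6} \approx -5.8333$)
$t{\left(r \right)} = \frac{35}{2}$ ($t{\left(r \right)} = \left(- \frac{35}{6}\right) \left(-3\right) = \frac{35}{2}$)
$\frac{-27698 - 8142}{2799 + t{\left(66 \right)}} = \frac{-27698 - 8142}{2799 + \frac{35}{2}} = - \frac{35840}{\frac{5633}{2}} = \left(-35840\right) \frac{2}{5633} = - \frac{71680}{5633}$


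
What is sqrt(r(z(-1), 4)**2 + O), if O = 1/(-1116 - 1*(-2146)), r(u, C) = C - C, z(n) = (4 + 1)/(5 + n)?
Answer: sqrt(1030)/1030 ≈ 0.031159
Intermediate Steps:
z(n) = 5/(5 + n)
r(u, C) = 0
O = 1/1030 (O = 1/(-1116 + 2146) = 1/1030 ≈ 0.00097087)
sqrt(r(z(-1), 4)**2 + O) = sqrt(0**2 + 1/1030) = sqrt(0 + 1/1030) = sqrt(1/1030) = sqrt(1030)/1030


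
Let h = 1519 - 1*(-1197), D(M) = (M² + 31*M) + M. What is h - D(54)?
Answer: -1928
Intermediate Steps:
D(M) = M² + 32*M
h = 2716 (h = 1519 + 1197 = 2716)
h - D(54) = 2716 - 54*(32 + 54) = 2716 - 54*86 = 2716 - 1*4644 = 2716 - 4644 = -1928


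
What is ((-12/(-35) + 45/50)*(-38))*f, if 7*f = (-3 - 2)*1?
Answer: 1653/49 ≈ 33.735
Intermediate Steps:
f = -5/7 (f = ((-3 - 2)*1)/7 = (-5*1)/7 = (⅐)*(-5) = -5/7 ≈ -0.71429)
((-12/(-35) + 45/50)*(-38))*f = ((-12/(-35) + 45/50)*(-38))*(-5/7) = ((-12*(-1/35) + 45*(1/50))*(-38))*(-5/7) = ((12/35 + 9/10)*(-38))*(-5/7) = ((87/70)*(-38))*(-5/7) = -1653/35*(-5/7) = 1653/49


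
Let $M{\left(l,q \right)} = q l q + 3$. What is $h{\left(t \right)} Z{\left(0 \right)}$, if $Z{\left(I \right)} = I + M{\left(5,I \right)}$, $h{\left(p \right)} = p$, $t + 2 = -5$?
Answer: $-21$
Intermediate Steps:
$t = -7$ ($t = -2 - 5 = -7$)
$M{\left(l,q \right)} = 3 + l q^{2}$ ($M{\left(l,q \right)} = l q q + 3 = l q^{2} + 3 = 3 + l q^{2}$)
$Z{\left(I \right)} = 3 + I + 5 I^{2}$ ($Z{\left(I \right)} = I + \left(3 + 5 I^{2}\right) = 3 + I + 5 I^{2}$)
$h{\left(t \right)} Z{\left(0 \right)} = - 7 \left(3 + 0 + 5 \cdot 0^{2}\right) = - 7 \left(3 + 0 + 5 \cdot 0\right) = - 7 \left(3 + 0 + 0\right) = \left(-7\right) 3 = -21$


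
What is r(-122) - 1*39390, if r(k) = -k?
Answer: -39268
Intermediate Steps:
r(-122) - 1*39390 = -1*(-122) - 1*39390 = 122 - 39390 = -39268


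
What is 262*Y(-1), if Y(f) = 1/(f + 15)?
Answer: 131/7 ≈ 18.714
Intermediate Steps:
Y(f) = 1/(15 + f)
262*Y(-1) = 262/(15 - 1) = 262/14 = 262*(1/14) = 131/7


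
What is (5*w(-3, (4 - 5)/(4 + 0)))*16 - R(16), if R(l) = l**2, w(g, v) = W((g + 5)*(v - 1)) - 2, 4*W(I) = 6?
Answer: -296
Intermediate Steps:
W(I) = 3/2 (W(I) = (1/4)*6 = 3/2)
w(g, v) = -1/2 (w(g, v) = 3/2 - 2 = -1/2)
(5*w(-3, (4 - 5)/(4 + 0)))*16 - R(16) = (5*(-1/2))*16 - 1*16**2 = -5/2*16 - 1*256 = -40 - 256 = -296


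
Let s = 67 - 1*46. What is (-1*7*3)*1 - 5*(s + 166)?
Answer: -956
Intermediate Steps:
s = 21 (s = 67 - 46 = 21)
(-1*7*3)*1 - 5*(s + 166) = (-1*7*3)*1 - 5*(21 + 166) = -7*3*1 - 5*187 = -21*1 - 935 = -21 - 935 = -956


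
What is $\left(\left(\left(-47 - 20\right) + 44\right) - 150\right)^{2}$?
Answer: $29929$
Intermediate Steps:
$\left(\left(\left(-47 - 20\right) + 44\right) - 150\right)^{2} = \left(\left(-67 + 44\right) - 150\right)^{2} = \left(-23 - 150\right)^{2} = \left(-173\right)^{2} = 29929$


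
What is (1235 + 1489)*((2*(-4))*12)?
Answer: -261504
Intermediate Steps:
(1235 + 1489)*((2*(-4))*12) = 2724*(-8*12) = 2724*(-96) = -261504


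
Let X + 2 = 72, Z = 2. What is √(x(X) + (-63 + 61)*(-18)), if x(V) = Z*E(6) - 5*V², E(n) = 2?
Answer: 2*I*√6115 ≈ 156.4*I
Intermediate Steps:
X = 70 (X = -2 + 72 = 70)
x(V) = 4 - 5*V² (x(V) = 2*2 - 5*V² = 4 - 5*V²)
√(x(X) + (-63 + 61)*(-18)) = √((4 - 5*70²) + (-63 + 61)*(-18)) = √((4 - 5*4900) - 2*(-18)) = √((4 - 24500) + 36) = √(-24496 + 36) = √(-24460) = 2*I*√6115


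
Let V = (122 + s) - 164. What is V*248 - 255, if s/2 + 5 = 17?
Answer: -4719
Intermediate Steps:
s = 24 (s = -10 + 2*17 = -10 + 34 = 24)
V = -18 (V = (122 + 24) - 164 = 146 - 164 = -18)
V*248 - 255 = -18*248 - 255 = -4464 - 255 = -4719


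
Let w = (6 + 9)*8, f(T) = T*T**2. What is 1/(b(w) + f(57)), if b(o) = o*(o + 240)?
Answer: 1/228393 ≈ 4.3784e-6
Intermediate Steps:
f(T) = T**3
w = 120 (w = 15*8 = 120)
b(o) = o*(240 + o)
1/(b(w) + f(57)) = 1/(120*(240 + 120) + 57**3) = 1/(120*360 + 185193) = 1/(43200 + 185193) = 1/228393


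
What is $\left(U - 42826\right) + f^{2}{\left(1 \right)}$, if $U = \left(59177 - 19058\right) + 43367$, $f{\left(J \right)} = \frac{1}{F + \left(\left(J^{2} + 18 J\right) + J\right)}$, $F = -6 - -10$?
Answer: $\frac{23420161}{576} \approx 40660.0$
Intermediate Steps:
$F = 4$ ($F = -6 + 10 = 4$)
$f{\left(J \right)} = \frac{1}{4 + J^{2} + 19 J}$ ($f{\left(J \right)} = \frac{1}{4 + \left(\left(J^{2} + 18 J\right) + J\right)} = \frac{1}{4 + \left(J^{2} + 19 J\right)} = \frac{1}{4 + J^{2} + 19 J}$)
$U = 83486$ ($U = 40119 + 43367 = 83486$)
$\left(U - 42826\right) + f^{2}{\left(1 \right)} = \left(83486 - 42826\right) + \left(\frac{1}{4 + 1^{2} + 19 \cdot 1}\right)^{2} = 40660 + \left(\frac{1}{4 + 1 + 19}\right)^{2} = 40660 + \left(\frac{1}{24}\right)^{2} = 40660 + \frac{1}{576} = \frac{23420161}{576}$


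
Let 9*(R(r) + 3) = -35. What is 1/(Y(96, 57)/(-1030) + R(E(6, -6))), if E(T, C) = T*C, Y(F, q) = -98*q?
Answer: -4635/6793 ≈ -0.68232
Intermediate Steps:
E(T, C) = C*T
R(r) = -62/9 (R(r) = -3 + (⅑)*(-35) = -3 - 35/9 = -62/9)
1/(Y(96, 57)/(-1030) + R(E(6, -6))) = 1/(-98*57/(-1030) - 62/9) = 1/(-5586*(-1/1030) - 62/9) = 1/(2793/515 - 62/9) = 1/(-6793/4635) = -4635/6793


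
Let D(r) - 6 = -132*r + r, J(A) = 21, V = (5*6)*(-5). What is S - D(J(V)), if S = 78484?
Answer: 81229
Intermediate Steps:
V = -150 (V = 30*(-5) = -150)
D(r) = 6 - 131*r (D(r) = 6 + (-132*r + r) = 6 - 131*r)
S - D(J(V)) = 78484 - (6 - 131*21) = 78484 - (6 - 2751) = 78484 - 1*(-2745) = 78484 + 2745 = 81229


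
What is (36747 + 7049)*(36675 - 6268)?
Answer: 1331704972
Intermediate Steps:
(36747 + 7049)*(36675 - 6268) = 43796*30407 = 1331704972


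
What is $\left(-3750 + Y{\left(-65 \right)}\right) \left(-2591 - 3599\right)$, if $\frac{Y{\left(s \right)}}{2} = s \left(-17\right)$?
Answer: $9532600$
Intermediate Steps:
$Y{\left(s \right)} = - 34 s$ ($Y{\left(s \right)} = 2 s \left(-17\right) = 2 \left(- 17 s\right) = - 34 s$)
$\left(-3750 + Y{\left(-65 \right)}\right) \left(-2591 - 3599\right) = \left(-3750 - -2210\right) \left(-2591 - 3599\right) = \left(-3750 + 2210\right) \left(-6190\right) = \left(-1540\right) \left(-6190\right) = 9532600$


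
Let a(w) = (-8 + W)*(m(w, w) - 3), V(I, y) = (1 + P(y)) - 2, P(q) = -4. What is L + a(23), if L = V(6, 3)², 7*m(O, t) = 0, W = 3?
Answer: 40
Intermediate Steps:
m(O, t) = 0 (m(O, t) = (⅐)*0 = 0)
V(I, y) = -5 (V(I, y) = (1 - 4) - 2 = -3 - 2 = -5)
a(w) = 15 (a(w) = (-8 + 3)*(0 - 3) = -5*(-3) = 15)
L = 25 (L = (-5)² = 25)
L + a(23) = 25 + 15 = 40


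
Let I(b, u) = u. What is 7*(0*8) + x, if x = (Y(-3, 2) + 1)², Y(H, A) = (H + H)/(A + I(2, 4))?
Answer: 0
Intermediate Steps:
Y(H, A) = 2*H/(4 + A) (Y(H, A) = (H + H)/(A + 4) = (2*H)/(4 + A) = 2*H/(4 + A))
x = 0 (x = (2*(-3)/(4 + 2) + 1)² = (2*(-3)/6 + 1)² = (2*(-3)*(⅙) + 1)² = (-1 + 1)² = 0² = 0)
7*(0*8) + x = 7*(0*8) + 0 = 7*0 + 0 = 0 + 0 = 0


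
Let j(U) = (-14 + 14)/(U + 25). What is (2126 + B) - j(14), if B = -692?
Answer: 1434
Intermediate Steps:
j(U) = 0 (j(U) = 0/(25 + U) = 0)
(2126 + B) - j(14) = (2126 - 692) - 1*0 = 1434 + 0 = 1434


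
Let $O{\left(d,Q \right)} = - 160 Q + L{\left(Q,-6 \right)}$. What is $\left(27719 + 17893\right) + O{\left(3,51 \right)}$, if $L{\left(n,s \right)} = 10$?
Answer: $37462$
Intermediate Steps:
$O{\left(d,Q \right)} = 10 - 160 Q$ ($O{\left(d,Q \right)} = - 160 Q + 10 = 10 - 160 Q$)
$\left(27719 + 17893\right) + O{\left(3,51 \right)} = \left(27719 + 17893\right) + \left(10 - 8160\right) = 45612 + \left(10 - 8160\right) = 45612 - 8150 = 37462$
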